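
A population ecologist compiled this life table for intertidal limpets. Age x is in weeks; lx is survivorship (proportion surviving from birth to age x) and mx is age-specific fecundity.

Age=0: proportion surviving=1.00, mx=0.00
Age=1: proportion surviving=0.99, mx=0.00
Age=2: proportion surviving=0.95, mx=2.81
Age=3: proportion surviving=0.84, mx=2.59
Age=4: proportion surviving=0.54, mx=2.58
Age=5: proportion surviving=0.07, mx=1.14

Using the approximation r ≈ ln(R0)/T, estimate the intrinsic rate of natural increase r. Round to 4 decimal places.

0.6529

R0 = Σ lx·mx = 0 + 0 + 2.6695 + 2.1756 + 1.3932 + 0.0798 = 6.3181
Σ x·lx·mx = 17.8376; T = 17.8376/6.3181 = 2.82325…
r ≈ ln(R0)/T = ln(6.3181)/2.82325… = 0.652941… → 0.6529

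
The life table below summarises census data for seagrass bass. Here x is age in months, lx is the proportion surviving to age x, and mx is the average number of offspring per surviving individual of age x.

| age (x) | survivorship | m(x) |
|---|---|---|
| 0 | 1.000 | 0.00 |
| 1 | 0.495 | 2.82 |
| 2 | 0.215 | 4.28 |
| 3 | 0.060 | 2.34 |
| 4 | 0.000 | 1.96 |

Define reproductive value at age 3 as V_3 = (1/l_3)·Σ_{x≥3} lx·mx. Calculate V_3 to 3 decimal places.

2.340

lx·mx for x ≥ 3: 0.1404, 0 → sum = 0.1404
V_3 = 0.1404 / l_3 = 0.1404 / 0.06 = 2.34 → 2.340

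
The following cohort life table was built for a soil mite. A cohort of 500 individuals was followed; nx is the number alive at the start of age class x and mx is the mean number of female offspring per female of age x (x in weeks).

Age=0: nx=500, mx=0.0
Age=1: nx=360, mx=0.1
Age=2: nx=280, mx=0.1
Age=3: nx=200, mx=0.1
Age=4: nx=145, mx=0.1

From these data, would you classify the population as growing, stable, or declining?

declining

lx = nx/n0 = nx/500: 1, 0.72, 0.56, 0.4, 0.29
R0 = Σ lx·mx = 0 + 0.072 + 0.056 + 0.04 + 0.029 = 0.197
R0 < 1, so the population is declining.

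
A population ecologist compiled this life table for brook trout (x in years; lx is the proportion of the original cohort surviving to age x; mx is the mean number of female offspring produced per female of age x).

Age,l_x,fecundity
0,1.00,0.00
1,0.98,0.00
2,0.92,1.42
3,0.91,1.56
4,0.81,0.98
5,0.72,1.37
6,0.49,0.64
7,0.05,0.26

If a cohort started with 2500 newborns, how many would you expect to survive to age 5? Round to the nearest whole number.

Expected survivors = N0 · l_5 = 2500 × 0.72 = 1800 → 1800

1800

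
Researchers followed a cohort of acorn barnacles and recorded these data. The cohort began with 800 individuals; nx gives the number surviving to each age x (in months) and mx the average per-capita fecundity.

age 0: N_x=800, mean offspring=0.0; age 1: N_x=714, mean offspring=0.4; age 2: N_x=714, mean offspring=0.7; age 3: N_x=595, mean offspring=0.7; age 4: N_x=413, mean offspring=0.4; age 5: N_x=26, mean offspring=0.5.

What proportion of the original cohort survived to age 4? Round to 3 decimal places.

0.516

l_4 = n_4/n_0 = 413/800 = 0.51625 → 0.516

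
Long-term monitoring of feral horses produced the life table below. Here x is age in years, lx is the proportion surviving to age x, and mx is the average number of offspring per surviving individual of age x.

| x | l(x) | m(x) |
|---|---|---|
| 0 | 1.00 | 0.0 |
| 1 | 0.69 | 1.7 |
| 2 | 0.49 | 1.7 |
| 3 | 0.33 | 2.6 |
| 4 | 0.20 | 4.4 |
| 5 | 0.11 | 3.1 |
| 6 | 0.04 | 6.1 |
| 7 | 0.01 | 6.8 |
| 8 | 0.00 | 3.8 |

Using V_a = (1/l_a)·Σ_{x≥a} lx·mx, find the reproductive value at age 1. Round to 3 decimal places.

lx·mx for x ≥ 1: 1.173, 0.833, 0.858, 0.88, 0.341, 0.244, 0.068, 0 → sum = 4.397
V_1 = 4.397 / l_1 = 4.397 / 0.69 = 6.372464… → 6.372

6.372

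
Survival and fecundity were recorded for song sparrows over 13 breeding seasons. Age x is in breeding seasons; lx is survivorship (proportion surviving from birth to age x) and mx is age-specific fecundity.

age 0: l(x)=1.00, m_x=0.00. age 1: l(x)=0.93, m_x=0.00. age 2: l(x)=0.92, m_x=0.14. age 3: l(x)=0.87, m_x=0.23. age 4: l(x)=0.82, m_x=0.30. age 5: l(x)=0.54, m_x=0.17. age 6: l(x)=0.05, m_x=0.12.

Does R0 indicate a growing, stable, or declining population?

R0 = Σ lx·mx = 0 + 0 + 0.1288 + 0.2001 + 0.246 + 0.0918 + 0.006 = 0.6727
R0 < 1, so the population is declining.

declining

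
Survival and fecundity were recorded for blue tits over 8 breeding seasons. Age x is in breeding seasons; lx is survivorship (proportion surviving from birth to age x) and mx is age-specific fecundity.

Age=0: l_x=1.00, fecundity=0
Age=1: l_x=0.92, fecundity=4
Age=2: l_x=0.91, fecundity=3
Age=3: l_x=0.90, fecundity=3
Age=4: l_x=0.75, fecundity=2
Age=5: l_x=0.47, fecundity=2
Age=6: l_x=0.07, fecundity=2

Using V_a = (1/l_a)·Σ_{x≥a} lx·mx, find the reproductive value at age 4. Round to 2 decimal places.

lx·mx for x ≥ 4: 1.5, 0.94, 0.14 → sum = 2.58
V_4 = 2.58 / l_4 = 2.58 / 0.75 = 3.44 → 3.44

3.44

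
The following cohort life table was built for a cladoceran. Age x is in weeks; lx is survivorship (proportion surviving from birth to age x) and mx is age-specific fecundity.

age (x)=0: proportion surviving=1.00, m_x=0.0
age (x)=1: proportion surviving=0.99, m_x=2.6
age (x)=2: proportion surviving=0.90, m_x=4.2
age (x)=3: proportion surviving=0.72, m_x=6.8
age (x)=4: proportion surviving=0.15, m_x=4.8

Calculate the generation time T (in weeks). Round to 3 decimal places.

lx·mx: 0, 2.574, 3.78, 4.896, 0.72 → R0 = 11.97
x·lx·mx: 0, 2.574, 7.56, 14.688, 2.88 → Σ = 27.702
T = 27.702 / 11.97 = 2.314286… → 2.314

2.314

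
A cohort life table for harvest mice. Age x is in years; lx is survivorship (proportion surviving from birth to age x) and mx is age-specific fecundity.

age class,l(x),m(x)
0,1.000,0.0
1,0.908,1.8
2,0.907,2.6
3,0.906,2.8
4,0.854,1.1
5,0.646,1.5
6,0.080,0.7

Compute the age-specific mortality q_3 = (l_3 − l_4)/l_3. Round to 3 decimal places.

0.057

q_3 = (l_3 − l_4) / l_3 = (0.906 − 0.854) / 0.906
     = 0.052 / 0.906 = 0.057395… → 0.057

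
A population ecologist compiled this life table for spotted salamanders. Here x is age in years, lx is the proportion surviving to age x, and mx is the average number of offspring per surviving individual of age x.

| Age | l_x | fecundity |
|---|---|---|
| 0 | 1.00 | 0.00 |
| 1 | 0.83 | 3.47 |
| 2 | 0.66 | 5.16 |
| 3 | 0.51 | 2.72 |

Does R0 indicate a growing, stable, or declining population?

R0 = Σ lx·mx = 0 + 2.8801 + 3.4056 + 1.3872 = 7.6729
R0 > 1, so the population is growing.

growing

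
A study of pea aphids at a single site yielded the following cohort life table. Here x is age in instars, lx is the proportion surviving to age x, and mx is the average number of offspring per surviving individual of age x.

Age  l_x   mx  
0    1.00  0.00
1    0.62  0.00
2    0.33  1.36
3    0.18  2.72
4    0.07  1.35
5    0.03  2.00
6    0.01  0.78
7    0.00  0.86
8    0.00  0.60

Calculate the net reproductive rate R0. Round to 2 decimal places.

lx·mx by age: 0, 0, 0.4488, 0.4896, 0.0945, 0.06, 0.0078, 0, 0
R0 = Σ lx·mx = 1.1007 → 1.10

1.10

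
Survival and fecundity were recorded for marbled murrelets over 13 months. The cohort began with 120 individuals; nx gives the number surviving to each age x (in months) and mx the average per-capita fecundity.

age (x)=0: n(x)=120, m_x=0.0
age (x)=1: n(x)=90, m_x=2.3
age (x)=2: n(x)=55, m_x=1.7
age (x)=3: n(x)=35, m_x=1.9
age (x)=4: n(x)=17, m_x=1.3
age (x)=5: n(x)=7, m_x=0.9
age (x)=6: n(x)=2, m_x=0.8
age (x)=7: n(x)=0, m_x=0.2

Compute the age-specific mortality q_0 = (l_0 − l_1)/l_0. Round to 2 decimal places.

0.25

lx = nx/n0 = nx/120: 1, 0.75, 0.45833…, 0.29167…, 0.14167…, 0.05833…, 0.01667…, 0
q_0 = (l_0 − l_1) / l_0 = (1 − 0.75) / 1
     = 0.25 / 1 = 0.25 → 0.25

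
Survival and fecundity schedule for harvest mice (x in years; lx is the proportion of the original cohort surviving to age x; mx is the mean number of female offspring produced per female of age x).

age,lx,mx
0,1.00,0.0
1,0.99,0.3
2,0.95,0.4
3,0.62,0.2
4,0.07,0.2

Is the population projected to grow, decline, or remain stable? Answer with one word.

declining

R0 = Σ lx·mx = 0 + 0.297 + 0.38 + 0.124 + 0.014 = 0.815
R0 < 1, so the population is declining.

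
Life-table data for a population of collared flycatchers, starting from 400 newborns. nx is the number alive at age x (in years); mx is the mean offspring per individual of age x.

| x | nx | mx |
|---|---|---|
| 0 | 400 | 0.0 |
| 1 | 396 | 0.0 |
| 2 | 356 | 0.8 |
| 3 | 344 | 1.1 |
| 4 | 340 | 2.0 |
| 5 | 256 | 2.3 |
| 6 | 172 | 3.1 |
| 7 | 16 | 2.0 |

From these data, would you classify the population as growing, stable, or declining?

lx = nx/n0 = nx/400: 1, 0.99, 0.89, 0.86, 0.85, 0.64, 0.43, 0.04
R0 = Σ lx·mx = 0 + 0 + 0.712 + 0.946 + 1.7 + 1.472 + 1.333 + 0.08 = 6.243
R0 > 1, so the population is growing.

growing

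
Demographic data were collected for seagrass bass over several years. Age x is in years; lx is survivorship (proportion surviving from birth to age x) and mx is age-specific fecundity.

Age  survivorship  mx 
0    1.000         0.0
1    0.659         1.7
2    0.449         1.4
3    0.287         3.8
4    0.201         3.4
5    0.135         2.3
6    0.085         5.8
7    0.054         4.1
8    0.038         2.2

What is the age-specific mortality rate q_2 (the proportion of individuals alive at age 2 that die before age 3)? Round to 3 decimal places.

0.361

q_2 = (l_2 − l_3) / l_2 = (0.449 − 0.287) / 0.449
     = 0.162 / 0.449 = 0.360802… → 0.361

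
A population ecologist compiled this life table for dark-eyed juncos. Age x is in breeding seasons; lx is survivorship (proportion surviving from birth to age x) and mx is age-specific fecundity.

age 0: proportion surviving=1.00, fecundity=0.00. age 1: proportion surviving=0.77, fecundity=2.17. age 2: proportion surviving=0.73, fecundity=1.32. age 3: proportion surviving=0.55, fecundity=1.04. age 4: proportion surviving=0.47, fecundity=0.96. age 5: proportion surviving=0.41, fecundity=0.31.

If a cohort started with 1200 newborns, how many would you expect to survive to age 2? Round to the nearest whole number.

Expected survivors = N0 · l_2 = 1200 × 0.73 = 876 → 876

876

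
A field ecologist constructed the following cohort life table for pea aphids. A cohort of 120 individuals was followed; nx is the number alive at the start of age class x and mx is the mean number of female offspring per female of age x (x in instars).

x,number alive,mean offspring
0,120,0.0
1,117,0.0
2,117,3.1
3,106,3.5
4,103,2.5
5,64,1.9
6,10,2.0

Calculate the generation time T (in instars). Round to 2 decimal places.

lx = nx/n0 = nx/120: 1, 0.975, 0.975, 0.88333…, 0.85833…, 0.53333…, 0.08333…
lx·mx: 0, 0, 3.0225, 3.091667…, 2.145833…, 1.013333…, 0.166667… → R0 = 9.44…
x·lx·mx: 0, 0, 6.045, 9.275…, 8.583333…, 5.066667…, 1… → Σ = 29.97…
T = 29.97… / 9.44… = 3.174788… → 3.17

3.17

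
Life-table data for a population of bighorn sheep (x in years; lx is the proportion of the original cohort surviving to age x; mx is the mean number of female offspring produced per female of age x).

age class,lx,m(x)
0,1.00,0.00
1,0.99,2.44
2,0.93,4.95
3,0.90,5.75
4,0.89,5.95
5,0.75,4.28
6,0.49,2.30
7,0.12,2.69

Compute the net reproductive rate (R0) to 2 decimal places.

22.15

lx·mx by age: 0, 2.4156, 4.6035, 5.175, 5.2955, 3.21, 1.127, 0.3228
R0 = Σ lx·mx = 22.1494 → 22.15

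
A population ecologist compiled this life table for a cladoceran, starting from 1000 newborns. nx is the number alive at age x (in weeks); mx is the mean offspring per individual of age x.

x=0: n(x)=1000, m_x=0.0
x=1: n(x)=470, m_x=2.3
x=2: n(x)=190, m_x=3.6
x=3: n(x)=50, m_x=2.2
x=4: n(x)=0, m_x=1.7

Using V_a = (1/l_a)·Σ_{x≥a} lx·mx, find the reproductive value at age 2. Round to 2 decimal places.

lx = nx/n0 = nx/1000: 1, 0.47, 0.19, 0.05, 0
lx·mx for x ≥ 2: 0.684, 0.11, 0 → sum = 0.794
V_2 = 0.794 / l_2 = 0.794 / 0.19 = 4.178947… → 4.18

4.18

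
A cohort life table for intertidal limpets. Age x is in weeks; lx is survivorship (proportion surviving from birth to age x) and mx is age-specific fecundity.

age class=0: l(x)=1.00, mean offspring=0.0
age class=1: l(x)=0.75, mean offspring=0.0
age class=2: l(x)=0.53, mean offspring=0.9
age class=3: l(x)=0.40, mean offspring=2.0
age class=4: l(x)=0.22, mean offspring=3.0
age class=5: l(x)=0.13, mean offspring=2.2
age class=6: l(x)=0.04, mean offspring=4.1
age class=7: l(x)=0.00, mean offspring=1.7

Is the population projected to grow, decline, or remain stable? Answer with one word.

R0 = Σ lx·mx = 0 + 0 + 0.477 + 0.8 + 0.66 + 0.286 + 0.164 + 0 = 2.387
R0 > 1, so the population is growing.

growing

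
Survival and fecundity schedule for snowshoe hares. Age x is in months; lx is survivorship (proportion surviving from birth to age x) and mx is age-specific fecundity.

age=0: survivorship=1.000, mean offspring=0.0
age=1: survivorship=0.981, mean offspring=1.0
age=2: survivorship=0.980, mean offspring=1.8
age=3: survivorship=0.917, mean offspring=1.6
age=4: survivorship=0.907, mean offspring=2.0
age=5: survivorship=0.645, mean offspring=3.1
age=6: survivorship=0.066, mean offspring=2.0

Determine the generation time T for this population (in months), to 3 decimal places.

lx·mx: 0, 0.981, 1.764, 1.4672, 1.814, 1.9995, 0.132 → R0 = 8.1577
x·lx·mx: 0, 0.981, 3.528, 4.4016, 7.256, 9.9975, 0.792 → Σ = 26.9561
T = 26.9561 / 8.1577 = 3.304375… → 3.304

3.304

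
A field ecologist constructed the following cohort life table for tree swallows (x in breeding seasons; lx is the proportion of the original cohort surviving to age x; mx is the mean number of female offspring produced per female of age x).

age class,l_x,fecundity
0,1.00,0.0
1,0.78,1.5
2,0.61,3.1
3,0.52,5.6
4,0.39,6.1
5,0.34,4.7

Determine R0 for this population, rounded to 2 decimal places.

9.95

lx·mx by age: 0, 1.17, 1.891, 2.912, 2.379, 1.598
R0 = Σ lx·mx = 9.95 → 9.95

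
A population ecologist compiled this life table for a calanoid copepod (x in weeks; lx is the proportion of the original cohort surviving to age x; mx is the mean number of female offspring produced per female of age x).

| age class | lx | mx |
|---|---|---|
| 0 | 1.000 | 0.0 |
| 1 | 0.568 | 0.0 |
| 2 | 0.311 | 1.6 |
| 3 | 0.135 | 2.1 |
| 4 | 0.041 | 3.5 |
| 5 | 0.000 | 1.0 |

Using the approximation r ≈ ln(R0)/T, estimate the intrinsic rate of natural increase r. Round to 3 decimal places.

R0 = Σ lx·mx = 0 + 0 + 0.4976 + 0.2835 + 0.1435 + 0 = 0.9246
Σ x·lx·mx = 2.4197; T = 2.4197/0.9246 = 2.61702…
r ≈ ln(R0)/T = ln(0.9246)/2.61702… = -0.02996… → -0.030

-0.030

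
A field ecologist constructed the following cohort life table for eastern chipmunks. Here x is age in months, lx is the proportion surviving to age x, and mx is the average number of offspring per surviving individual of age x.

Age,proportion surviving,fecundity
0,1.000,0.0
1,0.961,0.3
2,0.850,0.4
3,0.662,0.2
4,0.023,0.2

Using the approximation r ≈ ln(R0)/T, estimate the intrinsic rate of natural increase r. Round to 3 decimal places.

R0 = Σ lx·mx = 0 + 0.2883 + 0.34 + 0.1324 + 0.0046 = 0.7653
Σ x·lx·mx = 1.3839; T = 1.3839/0.7653 = 1.80831…
r ≈ ln(R0)/T = ln(0.7653)/1.80831… = -0.14792… → -0.148

-0.148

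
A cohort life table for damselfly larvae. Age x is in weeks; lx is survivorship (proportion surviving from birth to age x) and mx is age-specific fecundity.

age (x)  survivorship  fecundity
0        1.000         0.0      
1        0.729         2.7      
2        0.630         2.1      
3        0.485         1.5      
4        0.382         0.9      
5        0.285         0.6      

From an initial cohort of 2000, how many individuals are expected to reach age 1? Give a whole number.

Expected survivors = N0 · l_1 = 2000 × 0.729 = 1458 → 1458

1458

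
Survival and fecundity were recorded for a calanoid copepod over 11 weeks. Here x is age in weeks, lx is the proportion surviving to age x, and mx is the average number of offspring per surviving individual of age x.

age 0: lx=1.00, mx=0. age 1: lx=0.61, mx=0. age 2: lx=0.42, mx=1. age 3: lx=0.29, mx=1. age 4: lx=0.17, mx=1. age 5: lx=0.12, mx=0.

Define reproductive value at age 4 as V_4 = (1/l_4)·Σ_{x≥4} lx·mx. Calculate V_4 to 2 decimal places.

lx·mx for x ≥ 4: 0.17, 0 → sum = 0.17
V_4 = 0.17 / l_4 = 0.17 / 0.17 = 1 → 1.00

1.00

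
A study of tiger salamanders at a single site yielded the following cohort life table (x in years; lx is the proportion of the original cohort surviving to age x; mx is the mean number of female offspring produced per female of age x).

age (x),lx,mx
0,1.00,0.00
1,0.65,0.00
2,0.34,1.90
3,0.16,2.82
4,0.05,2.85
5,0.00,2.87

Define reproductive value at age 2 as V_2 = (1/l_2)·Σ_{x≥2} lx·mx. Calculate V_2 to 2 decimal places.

3.65

lx·mx for x ≥ 2: 0.646, 0.4512, 0.1425, 0 → sum = 1.2397
V_2 = 1.2397 / l_2 = 1.2397 / 0.34 = 3.646176… → 3.65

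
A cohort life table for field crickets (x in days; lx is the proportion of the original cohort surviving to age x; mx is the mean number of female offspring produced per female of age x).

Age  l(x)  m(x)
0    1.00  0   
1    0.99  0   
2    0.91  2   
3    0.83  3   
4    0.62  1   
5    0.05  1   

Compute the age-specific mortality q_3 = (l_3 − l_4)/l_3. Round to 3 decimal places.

0.253

q_3 = (l_3 − l_4) / l_3 = (0.83 − 0.62) / 0.83
     = 0.21 / 0.83 = 0.253012… → 0.253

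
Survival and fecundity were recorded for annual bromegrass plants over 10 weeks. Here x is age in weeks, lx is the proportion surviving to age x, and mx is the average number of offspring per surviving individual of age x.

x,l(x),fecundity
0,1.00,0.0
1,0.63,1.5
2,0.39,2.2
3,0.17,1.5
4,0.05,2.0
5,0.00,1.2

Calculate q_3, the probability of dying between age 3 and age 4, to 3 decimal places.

q_3 = (l_3 − l_4) / l_3 = (0.17 − 0.05) / 0.17
     = 0.12 / 0.17 = 0.705882… → 0.706

0.706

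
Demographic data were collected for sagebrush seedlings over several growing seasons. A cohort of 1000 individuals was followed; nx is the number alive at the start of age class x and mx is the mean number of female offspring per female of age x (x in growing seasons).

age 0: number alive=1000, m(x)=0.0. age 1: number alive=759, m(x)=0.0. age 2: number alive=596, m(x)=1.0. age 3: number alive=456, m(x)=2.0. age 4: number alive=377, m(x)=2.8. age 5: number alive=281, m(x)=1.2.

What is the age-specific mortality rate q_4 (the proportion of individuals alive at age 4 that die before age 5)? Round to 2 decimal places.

lx = nx/n0 = nx/1000: 1, 0.759, 0.596, 0.456, 0.377, 0.281
q_4 = (l_4 − l_5) / l_4 = (0.377 − 0.281) / 0.377
     = 0.096 / 0.377 = 0.254642… → 0.25

0.25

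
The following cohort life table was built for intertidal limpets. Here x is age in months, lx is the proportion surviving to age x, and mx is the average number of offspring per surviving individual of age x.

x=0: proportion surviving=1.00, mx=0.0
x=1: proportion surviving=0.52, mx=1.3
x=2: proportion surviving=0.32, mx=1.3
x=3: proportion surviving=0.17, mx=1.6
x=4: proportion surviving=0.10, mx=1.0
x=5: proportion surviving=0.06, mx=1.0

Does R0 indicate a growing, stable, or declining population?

R0 = Σ lx·mx = 0 + 0.676 + 0.416 + 0.272 + 0.1 + 0.06 = 1.524
R0 > 1, so the population is growing.

growing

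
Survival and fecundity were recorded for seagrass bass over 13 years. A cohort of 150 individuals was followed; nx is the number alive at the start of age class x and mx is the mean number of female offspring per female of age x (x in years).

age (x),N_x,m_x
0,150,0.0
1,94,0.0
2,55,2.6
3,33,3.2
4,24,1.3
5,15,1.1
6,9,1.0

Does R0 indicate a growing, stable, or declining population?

growing

lx = nx/n0 = nx/150: 1, 0.62667…, 0.36667…, 0.22, 0.16, 0.1, 0.06
R0 = Σ lx·mx = 0 + 0 + 0.953333… + 0.704 + 0.208 + 0.11 + 0.06 = 2.035333…
R0 > 1, so the population is growing.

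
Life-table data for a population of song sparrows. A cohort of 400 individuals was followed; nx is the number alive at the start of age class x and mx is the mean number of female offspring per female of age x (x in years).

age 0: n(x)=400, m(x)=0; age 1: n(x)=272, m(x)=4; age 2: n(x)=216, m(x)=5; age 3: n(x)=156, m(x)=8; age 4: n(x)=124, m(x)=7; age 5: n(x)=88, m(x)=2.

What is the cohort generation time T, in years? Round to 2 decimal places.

2.54

lx = nx/n0 = nx/400: 1, 0.68, 0.54, 0.39, 0.31, 0.22
lx·mx: 0, 2.72, 2.7, 3.12, 2.17, 0.44 → R0 = 11.15
x·lx·mx: 0, 2.72, 5.4, 9.36, 8.68, 2.2 → Σ = 28.36
T = 28.36 / 11.15 = 2.543498… → 2.54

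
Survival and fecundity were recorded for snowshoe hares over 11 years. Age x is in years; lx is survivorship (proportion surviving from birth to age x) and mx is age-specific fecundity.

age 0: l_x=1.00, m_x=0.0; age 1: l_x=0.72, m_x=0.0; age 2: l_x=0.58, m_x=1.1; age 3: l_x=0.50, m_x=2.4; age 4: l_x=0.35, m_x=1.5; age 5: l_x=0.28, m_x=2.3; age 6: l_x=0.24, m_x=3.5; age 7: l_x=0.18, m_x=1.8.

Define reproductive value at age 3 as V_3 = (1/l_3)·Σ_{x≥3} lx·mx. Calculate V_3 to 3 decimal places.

7.066

lx·mx for x ≥ 3: 1.2, 0.525, 0.644, 0.84, 0.324 → sum = 3.533
V_3 = 3.533 / l_3 = 3.533 / 0.5 = 7.066 → 7.066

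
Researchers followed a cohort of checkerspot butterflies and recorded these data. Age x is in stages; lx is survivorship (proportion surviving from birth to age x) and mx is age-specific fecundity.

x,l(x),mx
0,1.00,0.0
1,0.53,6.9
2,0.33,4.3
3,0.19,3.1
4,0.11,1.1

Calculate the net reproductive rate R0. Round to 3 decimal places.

lx·mx by age: 0, 3.657, 1.419, 0.589, 0.121
R0 = Σ lx·mx = 5.786 → 5.786

5.786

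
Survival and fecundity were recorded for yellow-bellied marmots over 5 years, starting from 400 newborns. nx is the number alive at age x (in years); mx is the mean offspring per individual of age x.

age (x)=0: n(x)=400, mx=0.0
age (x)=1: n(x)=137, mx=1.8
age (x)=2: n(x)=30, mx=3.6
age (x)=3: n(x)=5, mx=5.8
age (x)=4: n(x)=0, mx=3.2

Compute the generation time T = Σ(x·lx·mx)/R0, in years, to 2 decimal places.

1.43

lx = nx/n0 = nx/400: 1, 0.3425, 0.075, 0.0125, 0
lx·mx: 0, 0.6165, 0.27, 0.0725, 0 → R0 = 0.959
x·lx·mx: 0, 0.6165, 0.54, 0.2175, 0 → Σ = 1.374
T = 1.374 / 0.959 = 1.432742… → 1.43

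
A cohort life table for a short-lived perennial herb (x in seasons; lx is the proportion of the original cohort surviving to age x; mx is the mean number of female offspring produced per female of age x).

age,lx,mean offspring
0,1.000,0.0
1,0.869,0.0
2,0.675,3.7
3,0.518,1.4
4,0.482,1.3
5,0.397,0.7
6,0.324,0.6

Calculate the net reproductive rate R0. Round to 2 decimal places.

4.32

lx·mx by age: 0, 0, 2.4975, 0.7252, 0.6266, 0.2779, 0.1944
R0 = Σ lx·mx = 4.3216 → 4.32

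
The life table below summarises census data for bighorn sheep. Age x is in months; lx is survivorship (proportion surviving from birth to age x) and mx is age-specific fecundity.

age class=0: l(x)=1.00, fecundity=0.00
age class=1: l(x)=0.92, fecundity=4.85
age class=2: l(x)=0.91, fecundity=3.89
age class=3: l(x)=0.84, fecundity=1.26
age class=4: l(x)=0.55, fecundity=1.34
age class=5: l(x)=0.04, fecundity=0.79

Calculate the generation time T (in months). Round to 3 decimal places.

lx·mx: 0, 4.462, 3.5399, 1.0584, 0.737, 0.0316 → R0 = 9.8289
x·lx·mx: 0, 4.462, 7.0798, 3.1752, 2.948, 0.158 → Σ = 17.823
T = 17.823 / 9.8289 = 1.813326… → 1.813

1.813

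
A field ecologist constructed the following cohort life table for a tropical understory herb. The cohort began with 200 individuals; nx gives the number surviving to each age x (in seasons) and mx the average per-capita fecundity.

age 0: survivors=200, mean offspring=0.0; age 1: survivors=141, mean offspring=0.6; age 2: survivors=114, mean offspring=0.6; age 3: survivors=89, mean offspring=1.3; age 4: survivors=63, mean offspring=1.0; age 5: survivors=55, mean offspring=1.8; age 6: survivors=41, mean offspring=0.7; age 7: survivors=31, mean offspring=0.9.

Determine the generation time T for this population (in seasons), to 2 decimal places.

3.45

lx = nx/n0 = nx/200: 1, 0.705, 0.57, 0.445, 0.315, 0.275, 0.205, 0.155
lx·mx: 0, 0.423, 0.342, 0.5785, 0.315, 0.495, 0.1435, 0.1395 → R0 = 2.4365
x·lx·mx: 0, 0.423, 0.684, 1.7355, 1.26, 2.475, 0.861, 0.9765 → Σ = 8.415
T = 8.415 / 2.4365 = 3.453725… → 3.45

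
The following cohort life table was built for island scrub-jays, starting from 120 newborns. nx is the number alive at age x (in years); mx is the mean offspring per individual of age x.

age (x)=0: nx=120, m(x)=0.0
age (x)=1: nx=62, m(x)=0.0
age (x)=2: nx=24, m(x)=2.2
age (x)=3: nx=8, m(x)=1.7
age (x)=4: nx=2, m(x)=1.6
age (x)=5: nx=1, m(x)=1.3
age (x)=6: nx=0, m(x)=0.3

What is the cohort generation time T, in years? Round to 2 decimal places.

lx = nx/n0 = nx/120: 1, 0.51667…, 0.2, 0.06667…, 0.01667…, 0.00833…, 0
lx·mx: 0, 0, 0.44, 0.113333…, 0.026667…, 0.010833…, 0 → R0 = 0.590833…
x·lx·mx: 0, 0, 0.88, 0.34…, 0.106667…, 0.054167…, 0 → Σ = 1.380833…
T = 1.380833… / 0.590833… = 2.337094… → 2.34

2.34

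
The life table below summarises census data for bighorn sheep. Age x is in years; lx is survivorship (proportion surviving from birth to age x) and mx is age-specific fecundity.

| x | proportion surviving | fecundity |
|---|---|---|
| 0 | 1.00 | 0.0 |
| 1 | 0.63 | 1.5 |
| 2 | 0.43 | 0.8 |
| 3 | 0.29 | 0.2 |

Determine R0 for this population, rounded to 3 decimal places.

1.347

lx·mx by age: 0, 0.945, 0.344, 0.058
R0 = Σ lx·mx = 1.347 → 1.347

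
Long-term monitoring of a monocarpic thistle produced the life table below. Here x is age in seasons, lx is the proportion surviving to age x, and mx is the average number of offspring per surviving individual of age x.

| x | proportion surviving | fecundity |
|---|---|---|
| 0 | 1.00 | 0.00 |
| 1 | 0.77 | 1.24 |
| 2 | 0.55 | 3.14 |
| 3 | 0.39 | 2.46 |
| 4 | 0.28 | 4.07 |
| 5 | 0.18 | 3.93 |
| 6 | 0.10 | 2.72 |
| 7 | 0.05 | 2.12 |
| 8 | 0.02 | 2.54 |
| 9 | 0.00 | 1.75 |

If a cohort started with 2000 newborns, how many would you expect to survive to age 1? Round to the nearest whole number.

Expected survivors = N0 · l_1 = 2000 × 0.77 = 1540 → 1540

1540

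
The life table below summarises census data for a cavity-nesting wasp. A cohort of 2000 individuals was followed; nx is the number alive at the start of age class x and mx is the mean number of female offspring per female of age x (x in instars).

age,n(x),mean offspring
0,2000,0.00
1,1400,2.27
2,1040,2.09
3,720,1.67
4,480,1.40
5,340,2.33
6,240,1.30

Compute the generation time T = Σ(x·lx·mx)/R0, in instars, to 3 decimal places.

2.359

lx = nx/n0 = nx/2000: 1, 0.7, 0.52, 0.36, 0.24, 0.17, 0.12
lx·mx: 0, 1.589, 1.0868, 0.6012, 0.336, 0.3961, 0.156 → R0 = 4.1651
x·lx·mx: 0, 1.589, 2.1736, 1.8036, 1.344, 1.9805, 0.936 → Σ = 9.8267
T = 9.8267 / 4.1651 = 2.359295… → 2.359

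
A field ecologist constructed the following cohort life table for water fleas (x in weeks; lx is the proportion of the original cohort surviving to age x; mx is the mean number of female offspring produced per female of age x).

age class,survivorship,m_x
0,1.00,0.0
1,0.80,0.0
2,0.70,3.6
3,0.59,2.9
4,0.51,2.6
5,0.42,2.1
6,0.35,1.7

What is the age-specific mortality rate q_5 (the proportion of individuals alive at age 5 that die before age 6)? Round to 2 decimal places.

0.17

q_5 = (l_5 − l_6) / l_5 = (0.42 − 0.35) / 0.42
     = 0.07 / 0.42 = 0.166667… → 0.17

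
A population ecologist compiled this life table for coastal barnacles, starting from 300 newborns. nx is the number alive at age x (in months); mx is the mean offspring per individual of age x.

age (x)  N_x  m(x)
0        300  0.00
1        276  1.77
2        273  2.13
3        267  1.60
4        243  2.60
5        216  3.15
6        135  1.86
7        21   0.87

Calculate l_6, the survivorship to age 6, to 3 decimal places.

l_6 = n_6/n_0 = 135/300 = 0.45 → 0.450

0.450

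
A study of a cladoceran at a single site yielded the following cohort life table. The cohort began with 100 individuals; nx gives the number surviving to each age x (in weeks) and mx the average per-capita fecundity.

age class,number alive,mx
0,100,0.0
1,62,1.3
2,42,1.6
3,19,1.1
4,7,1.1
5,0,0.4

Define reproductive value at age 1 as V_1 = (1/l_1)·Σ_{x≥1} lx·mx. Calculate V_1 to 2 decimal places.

lx = nx/n0 = nx/100: 1, 0.62, 0.42, 0.19, 0.07, 0
lx·mx for x ≥ 1: 0.806, 0.672, 0.209, 0.077, 0 → sum = 1.764
V_1 = 1.764 / l_1 = 1.764 / 0.62 = 2.845161… → 2.85

2.85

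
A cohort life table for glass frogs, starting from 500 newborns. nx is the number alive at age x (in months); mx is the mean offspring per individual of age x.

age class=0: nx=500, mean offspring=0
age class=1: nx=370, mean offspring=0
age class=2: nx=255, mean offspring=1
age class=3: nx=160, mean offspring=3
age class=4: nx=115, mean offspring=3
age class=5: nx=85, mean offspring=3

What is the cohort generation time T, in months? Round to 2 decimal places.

lx = nx/n0 = nx/500: 1, 0.74, 0.51, 0.32, 0.23, 0.17
lx·mx: 0, 0, 0.51, 0.96, 0.69, 0.51 → R0 = 2.67
x·lx·mx: 0, 0, 1.02, 2.88, 2.76, 2.55 → Σ = 9.21
T = 9.21 / 2.67 = 3.449438… → 3.45

3.45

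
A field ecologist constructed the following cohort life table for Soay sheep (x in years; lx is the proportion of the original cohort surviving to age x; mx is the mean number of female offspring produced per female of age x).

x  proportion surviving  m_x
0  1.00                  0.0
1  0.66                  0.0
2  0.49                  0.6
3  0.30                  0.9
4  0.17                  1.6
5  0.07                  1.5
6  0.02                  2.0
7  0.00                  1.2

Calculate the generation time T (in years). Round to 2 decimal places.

3.31

lx·mx: 0, 0, 0.294, 0.27, 0.272, 0.105, 0.04, 0 → R0 = 0.981
x·lx·mx: 0, 0, 0.588, 0.81, 1.088, 0.525, 0.24, 0 → Σ = 3.251
T = 3.251 / 0.981 = 3.313965… → 3.31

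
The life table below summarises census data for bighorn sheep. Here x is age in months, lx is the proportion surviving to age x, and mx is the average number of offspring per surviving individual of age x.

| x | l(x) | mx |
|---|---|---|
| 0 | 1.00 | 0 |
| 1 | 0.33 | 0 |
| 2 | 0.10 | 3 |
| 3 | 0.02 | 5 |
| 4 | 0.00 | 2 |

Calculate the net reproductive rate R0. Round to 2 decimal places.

lx·mx by age: 0, 0, 0.3, 0.1, 0
R0 = Σ lx·mx = 0.4 → 0.40

0.40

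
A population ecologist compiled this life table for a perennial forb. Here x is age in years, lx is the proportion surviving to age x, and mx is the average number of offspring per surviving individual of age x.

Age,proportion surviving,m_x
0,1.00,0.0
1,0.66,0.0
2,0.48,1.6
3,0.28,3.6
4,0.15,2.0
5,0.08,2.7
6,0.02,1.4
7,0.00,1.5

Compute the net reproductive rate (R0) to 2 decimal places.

lx·mx by age: 0, 0, 0.768, 1.008, 0.3, 0.216, 0.028, 0
R0 = Σ lx·mx = 2.32 → 2.32

2.32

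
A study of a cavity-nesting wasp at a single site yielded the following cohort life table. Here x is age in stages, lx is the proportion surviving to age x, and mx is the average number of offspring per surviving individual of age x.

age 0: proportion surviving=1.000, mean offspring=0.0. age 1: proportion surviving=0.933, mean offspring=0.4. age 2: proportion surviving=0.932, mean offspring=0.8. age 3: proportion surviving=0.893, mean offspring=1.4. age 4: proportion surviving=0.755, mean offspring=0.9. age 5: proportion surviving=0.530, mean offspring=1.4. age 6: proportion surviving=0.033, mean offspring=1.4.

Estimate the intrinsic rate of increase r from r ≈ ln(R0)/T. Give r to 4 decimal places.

0.4187

R0 = Σ lx·mx = 0 + 0.3732 + 0.7456 + 1.2502 + 0.6795 + 0.742 + 0.0462 = 3.8367
Σ x·lx·mx = 12.3202; T = 12.3202/3.8367 = 3.21114…
r ≈ ln(R0)/T = ln(3.8367)/3.21114… = 0.418733… → 0.4187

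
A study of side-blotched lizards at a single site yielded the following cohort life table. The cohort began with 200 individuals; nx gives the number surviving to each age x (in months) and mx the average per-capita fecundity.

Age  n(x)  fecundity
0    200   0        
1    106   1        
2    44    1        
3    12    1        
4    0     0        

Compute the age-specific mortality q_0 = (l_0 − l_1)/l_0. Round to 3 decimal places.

lx = nx/n0 = nx/200: 1, 0.53, 0.22, 0.06, 0
q_0 = (l_0 − l_1) / l_0 = (1 − 0.53) / 1
     = 0.47 / 1 = 0.47 → 0.470

0.470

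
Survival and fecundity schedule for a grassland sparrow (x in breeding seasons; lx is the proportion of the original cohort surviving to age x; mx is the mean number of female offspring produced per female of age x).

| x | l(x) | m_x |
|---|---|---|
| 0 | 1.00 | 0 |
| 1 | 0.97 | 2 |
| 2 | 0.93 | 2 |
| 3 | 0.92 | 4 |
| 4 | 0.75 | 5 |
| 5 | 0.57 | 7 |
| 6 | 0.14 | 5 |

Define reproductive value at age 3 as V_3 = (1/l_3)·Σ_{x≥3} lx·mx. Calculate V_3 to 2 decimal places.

13.17

lx·mx for x ≥ 3: 3.68, 3.75, 3.99, 0.7 → sum = 12.12
V_3 = 12.12 / l_3 = 12.12 / 0.92 = 13.173913… → 13.17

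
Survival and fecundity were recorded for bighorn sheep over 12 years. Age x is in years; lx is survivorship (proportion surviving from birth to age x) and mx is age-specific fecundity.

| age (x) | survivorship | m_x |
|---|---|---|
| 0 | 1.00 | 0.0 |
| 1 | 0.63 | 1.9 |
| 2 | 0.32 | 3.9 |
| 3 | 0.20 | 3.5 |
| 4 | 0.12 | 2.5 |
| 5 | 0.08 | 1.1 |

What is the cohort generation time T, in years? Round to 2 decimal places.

lx·mx: 0, 1.197, 1.248, 0.7, 0.3, 0.088 → R0 = 3.533
x·lx·mx: 0, 1.197, 2.496, 2.1, 1.2, 0.44 → Σ = 7.433
T = 7.433 / 3.533 = 2.103878… → 2.10

2.10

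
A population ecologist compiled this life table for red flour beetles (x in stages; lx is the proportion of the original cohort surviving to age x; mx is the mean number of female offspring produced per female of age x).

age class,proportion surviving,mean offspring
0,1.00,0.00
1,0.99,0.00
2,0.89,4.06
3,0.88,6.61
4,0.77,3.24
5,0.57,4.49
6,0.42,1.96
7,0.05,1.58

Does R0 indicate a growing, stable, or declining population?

R0 = Σ lx·mx = 0 + 0 + 3.6134 + 5.8168 + 2.4948 + 2.5593 + 0.8232 + 0.079 = 15.3865
R0 > 1, so the population is growing.

growing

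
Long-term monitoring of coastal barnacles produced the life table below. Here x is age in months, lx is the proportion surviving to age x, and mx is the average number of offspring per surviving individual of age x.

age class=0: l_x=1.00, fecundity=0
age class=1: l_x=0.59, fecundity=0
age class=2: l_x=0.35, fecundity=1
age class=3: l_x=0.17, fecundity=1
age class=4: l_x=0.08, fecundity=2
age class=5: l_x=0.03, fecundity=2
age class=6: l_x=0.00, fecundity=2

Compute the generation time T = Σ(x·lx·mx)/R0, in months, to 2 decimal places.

lx·mx: 0, 0, 0.35, 0.17, 0.16, 0.06, 0 → R0 = 0.74
x·lx·mx: 0, 0, 0.7, 0.51, 0.64, 0.3, 0 → Σ = 2.15
T = 2.15 / 0.74 = 2.905405… → 2.91

2.91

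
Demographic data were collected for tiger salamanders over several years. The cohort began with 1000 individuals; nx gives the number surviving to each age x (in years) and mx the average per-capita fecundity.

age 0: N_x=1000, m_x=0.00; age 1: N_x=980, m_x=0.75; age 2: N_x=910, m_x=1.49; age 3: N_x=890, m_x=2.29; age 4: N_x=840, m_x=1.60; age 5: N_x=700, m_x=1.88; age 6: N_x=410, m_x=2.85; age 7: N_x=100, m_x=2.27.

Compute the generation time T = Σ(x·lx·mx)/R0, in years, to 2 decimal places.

3.68

lx = nx/n0 = nx/1000: 1, 0.98, 0.91, 0.89, 0.84, 0.7, 0.41, 0.1
lx·mx: 0, 0.735, 1.3559, 2.0381, 1.344, 1.316, 1.1685, 0.227 → R0 = 8.1845
x·lx·mx: 0, 0.735, 2.7118, 6.1143, 5.376, 6.58, 7.011, 1.589 → Σ = 30.1171
T = 30.1171 / 8.1845 = 3.679773… → 3.68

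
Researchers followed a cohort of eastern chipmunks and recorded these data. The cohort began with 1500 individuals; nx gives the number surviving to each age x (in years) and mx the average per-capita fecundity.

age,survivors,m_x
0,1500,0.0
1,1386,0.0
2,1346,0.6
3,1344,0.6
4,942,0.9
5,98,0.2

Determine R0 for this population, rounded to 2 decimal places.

lx = nx/n0 = nx/1500: 1, 0.924, 0.89733…, 0.896, 0.628, 0.06533…
lx·mx by age: 0, 0, 0.5384…, 0.5376, 0.5652, 0.013067…
R0 = Σ lx·mx = 1.654267… → 1.65

1.65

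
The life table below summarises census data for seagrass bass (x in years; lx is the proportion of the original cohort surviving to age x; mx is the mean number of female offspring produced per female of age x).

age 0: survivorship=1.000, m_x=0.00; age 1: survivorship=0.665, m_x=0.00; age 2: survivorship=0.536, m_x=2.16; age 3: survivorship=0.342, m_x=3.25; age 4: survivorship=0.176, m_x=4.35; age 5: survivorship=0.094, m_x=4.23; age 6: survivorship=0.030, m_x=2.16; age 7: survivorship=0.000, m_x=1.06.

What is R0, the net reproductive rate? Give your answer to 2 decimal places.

3.50

lx·mx by age: 0, 0, 1.15776, 1.1115, 0.7656, 0.39762, 0.0648, 0
R0 = Σ lx·mx = 3.49728 → 3.50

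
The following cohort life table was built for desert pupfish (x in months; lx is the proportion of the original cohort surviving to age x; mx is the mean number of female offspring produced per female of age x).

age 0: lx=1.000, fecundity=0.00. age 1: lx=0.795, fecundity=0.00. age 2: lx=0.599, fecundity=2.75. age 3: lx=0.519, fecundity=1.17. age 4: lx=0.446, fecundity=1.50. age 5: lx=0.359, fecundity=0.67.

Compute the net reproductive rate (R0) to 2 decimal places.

3.16

lx·mx by age: 0, 0, 1.64725, 0.60723, 0.669, 0.24053
R0 = Σ lx·mx = 3.16401 → 3.16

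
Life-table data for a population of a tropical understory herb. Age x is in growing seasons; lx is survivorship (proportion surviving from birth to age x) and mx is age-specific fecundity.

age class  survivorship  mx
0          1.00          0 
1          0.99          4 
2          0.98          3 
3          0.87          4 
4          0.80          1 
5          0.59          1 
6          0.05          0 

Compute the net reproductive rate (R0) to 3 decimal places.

11.770

lx·mx by age: 0, 3.96, 2.94, 3.48, 0.8, 0.59, 0
R0 = Σ lx·mx = 11.77 → 11.770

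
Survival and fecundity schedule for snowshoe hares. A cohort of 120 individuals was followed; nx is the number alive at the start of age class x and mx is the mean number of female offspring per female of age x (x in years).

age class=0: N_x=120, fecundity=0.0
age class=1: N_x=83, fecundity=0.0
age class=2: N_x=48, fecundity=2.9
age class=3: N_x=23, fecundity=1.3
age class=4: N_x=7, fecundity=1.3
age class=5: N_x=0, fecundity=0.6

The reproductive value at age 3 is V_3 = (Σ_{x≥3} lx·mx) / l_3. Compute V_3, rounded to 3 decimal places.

lx = nx/n0 = nx/120: 1, 0.69167…, 0.4, 0.19167…, 0.05833…, 0
lx·mx for x ≥ 3: 0.249167…, 0.075833…, 0 → sum = 0.325…
V_3 = 0.325… / l_3 = 0.325… / 0.191667… = 1.695652… → 1.696

1.696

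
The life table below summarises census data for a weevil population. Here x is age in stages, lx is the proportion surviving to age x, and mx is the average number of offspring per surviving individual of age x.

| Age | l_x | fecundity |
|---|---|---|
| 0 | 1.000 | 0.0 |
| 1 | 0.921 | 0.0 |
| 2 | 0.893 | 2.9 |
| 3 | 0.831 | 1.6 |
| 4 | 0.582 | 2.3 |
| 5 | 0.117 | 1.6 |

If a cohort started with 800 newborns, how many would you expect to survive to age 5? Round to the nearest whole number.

Expected survivors = N0 · l_5 = 800 × 0.117 = 93.6 → 94

94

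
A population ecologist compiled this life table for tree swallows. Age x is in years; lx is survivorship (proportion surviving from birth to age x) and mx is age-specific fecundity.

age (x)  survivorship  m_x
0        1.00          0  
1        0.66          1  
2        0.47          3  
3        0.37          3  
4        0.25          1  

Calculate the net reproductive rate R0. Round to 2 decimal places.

3.43

lx·mx by age: 0, 0.66, 1.41, 1.11, 0.25
R0 = Σ lx·mx = 3.43 → 3.43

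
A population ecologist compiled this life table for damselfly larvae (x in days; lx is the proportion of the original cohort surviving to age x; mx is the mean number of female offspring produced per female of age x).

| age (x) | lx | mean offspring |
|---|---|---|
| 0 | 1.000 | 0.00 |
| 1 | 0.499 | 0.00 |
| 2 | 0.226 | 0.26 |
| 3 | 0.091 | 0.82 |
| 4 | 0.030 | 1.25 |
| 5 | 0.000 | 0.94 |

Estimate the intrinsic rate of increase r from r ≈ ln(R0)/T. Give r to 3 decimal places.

R0 = Σ lx·mx = 0 + 0 + 0.05876 + 0.07462 + 0.0375 + 0 = 0.17088
Σ x·lx·mx = 0.49138; T = 0.49138/0.17088 = 2.87559…
r ≈ ln(R0)/T = ln(0.17088)/2.87559… = -0.61441… → -0.614

-0.614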